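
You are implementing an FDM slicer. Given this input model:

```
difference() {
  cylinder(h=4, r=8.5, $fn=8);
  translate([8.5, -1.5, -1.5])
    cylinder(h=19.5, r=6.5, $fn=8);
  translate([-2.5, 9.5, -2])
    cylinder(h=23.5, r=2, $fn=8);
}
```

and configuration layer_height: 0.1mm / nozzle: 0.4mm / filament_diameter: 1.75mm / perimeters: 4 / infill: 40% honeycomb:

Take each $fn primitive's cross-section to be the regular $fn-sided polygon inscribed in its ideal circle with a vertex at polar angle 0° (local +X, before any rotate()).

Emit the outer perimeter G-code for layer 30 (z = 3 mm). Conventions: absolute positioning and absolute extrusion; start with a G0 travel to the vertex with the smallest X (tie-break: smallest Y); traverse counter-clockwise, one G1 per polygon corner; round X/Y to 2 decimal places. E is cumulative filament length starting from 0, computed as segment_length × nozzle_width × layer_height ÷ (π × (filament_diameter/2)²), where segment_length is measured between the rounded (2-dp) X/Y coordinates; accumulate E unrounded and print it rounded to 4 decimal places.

At z = 3 mm: the cylinder: section is a regular 8-gon, circumradius r=8.5; the cylinder at (8.5, -1.5): section is a regular 8-gon, circumradius r=6.5; the r=2 cylinder at (-2.5, 9.5) contributes a regular 8-gon of circumradius 2; Subtracting the remaining from the first: starting from the r=8.5 cylinder, the r=6.5 cylinder at (8.5, -1.5) partially overlaps it — only the 43.63 mm² overlap (of its 119.50 mm²) is removed, clipping the outline; the r=2 cylinder at (-2.5, 9.5) misses the remaining region (no effect) — 1 connected region. The outline is a single polygon with 11 vertices. Extrusion per mm of travel: 0.4 × 0.1 / (π × 0.875²) = 0.016630. Accumulating E over each segment gives final E = 0.8931.

G0 X-8.50 Y0.00 Z3.00
G1 X-6.01 Y-6.01 E0.1082
G1 X0.00 Y-8.50 E0.2164
G1 X4.85 Y-6.49 E0.3037
G1 X3.90 Y-6.10 E0.3208
G1 X2.00 Y-1.50 E0.4035
G1 X3.90 Y3.10 E0.4863
G1 X6.73 Y4.27 E0.5372
G1 X6.01 Y6.01 E0.5685
G1 X0.00 Y8.50 E0.6767
G1 X-6.01 Y6.01 E0.7849
G1 X-8.50 Y0.00 E0.8931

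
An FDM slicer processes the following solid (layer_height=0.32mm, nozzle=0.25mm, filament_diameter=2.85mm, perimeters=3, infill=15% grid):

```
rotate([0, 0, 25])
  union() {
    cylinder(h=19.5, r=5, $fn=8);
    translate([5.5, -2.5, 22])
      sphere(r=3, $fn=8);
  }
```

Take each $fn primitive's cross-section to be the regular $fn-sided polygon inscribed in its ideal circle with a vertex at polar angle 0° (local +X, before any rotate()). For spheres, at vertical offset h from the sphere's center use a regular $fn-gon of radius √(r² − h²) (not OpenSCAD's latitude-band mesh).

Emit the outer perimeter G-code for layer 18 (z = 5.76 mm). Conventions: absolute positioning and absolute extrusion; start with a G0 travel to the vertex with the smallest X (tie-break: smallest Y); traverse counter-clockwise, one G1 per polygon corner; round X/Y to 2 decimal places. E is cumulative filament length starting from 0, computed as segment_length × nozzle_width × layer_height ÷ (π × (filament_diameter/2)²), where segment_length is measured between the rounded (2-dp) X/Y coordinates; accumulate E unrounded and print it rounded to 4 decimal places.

At z = 5.76 mm: the r=5 cylinder contributes a regular 8-gon of circumradius 5; the sphere at (5.5, -2.5) is not intersected at this z (|z−center|=16.240 > r=3); Taking the union: only the r=5 cylinder is present, so the union is just that shape — 1 connected region; (rotated 25° about Z; rotation is an isometry so areas/perimeters/island counts are preserved). The outline is a single polygon with 8 vertices. Extrusion per mm of travel: 0.25 × 0.32 / (π × 1.425²) = 0.012540. Accumulating E over each segment gives final E = 0.3839.

G0 X-4.70 Y1.71 Z5.76
G1 X-4.53 Y-2.11 E0.0480
G1 X-1.71 Y-4.70 E0.0960
G1 X2.11 Y-4.53 E0.1439
G1 X4.70 Y-1.71 E0.1919
G1 X4.53 Y2.11 E0.2399
G1 X1.71 Y4.70 E0.2879
G1 X-2.11 Y4.53 E0.3359
G1 X-4.70 Y1.71 E0.3839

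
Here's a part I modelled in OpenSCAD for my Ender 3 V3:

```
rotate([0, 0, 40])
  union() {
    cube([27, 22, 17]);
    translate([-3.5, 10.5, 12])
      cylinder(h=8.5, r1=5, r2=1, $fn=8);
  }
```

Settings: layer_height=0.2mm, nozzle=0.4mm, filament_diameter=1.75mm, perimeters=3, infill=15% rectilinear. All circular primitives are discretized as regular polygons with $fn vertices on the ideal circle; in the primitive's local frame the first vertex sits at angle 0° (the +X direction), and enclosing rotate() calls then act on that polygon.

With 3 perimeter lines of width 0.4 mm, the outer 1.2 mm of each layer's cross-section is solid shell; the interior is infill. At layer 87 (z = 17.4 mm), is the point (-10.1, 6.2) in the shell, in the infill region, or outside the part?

At z = 17.4 mm: the cube is absent (z outside [0, 17]); the cone at (-3.5, 10.5) (r1=5→r2=1) has section circumradius 2.459 here — a regular 8-gon; Taking the union: only the cone at (-3.5, 10.5) is present, so the union is just that shape — 1 connected region; (rotated 40° about Z; rotation is an isometry so areas/perimeters/island counts are preserved). Overall, the cross-section is a single solid region. Undo the 40° rotation: the query point maps to (-3.752, 11.242) in the un-rotated model frame. The nearest boundary edge runs (-3.50, 12.96)→(-5.24, 12.24); distance from the point to it = 1.49 mm. The point is inside the cross-section and 1.49 mm from the nearest boundary — more than the 1.2 mm shell width (3 × 0.4), so it's in the infill interior.

infill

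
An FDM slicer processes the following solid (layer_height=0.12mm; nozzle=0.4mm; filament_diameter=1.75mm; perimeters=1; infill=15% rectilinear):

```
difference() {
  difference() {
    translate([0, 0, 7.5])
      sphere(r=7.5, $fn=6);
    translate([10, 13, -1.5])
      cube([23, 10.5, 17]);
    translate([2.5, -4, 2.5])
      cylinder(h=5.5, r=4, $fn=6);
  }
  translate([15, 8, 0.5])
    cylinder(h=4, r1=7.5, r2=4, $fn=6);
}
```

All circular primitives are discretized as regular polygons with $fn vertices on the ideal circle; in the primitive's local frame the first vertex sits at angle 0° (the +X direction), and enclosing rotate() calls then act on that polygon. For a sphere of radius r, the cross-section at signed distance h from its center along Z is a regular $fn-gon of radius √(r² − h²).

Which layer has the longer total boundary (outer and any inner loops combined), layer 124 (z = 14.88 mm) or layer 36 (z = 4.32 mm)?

layer 36 (z = 4.32 mm)

Layer 124 (z = 14.88): the sphere: section is a regular 6-gon, circumradius = √(r²−h²) = √(7.5²−7.38²) = 1.336 (perimeter = 2·6·1.336·sin(180°/6) = 8.02 mm); the cube at (10, 13) is present — its section is the full 23×10.5 rectangle (perimeter 67.00 mm); the cylinder at (2.5, -4) is absent (z outside [2.5, 8]); Subtracting the remaining from the first: starting from the r=7.5 sphere, the 23×10.5 cube at (10, 13) misses the remaining region (no effect) — boundary = 8.02 mm; the cone at (15, 8) is not intersected at this z (z outside [0.5, 4.5]); Subtracting the remaining from the first: none of the subtracted shapes is present at this height, so the result so far is unchanged — boundary = 8.02 mm. So its perimeter = 8.02 mm. Layer 36 (z = 4.32): the r=7.5 sphere slices to a regular 6-gon of circumradius 6.792 (√(r²−h²) with h=3.18 from center) (perimeter = 2·6·6.792·sin(180°/6) = 40.75 mm); the 23×10.5 cube at (10, 13) contributes its full rectangle (perimeter 67.00 mm); the r=4 cylinder at (2.5, -4) contributes a regular 6-gon of circumradius 4 (perimeter = 2·6·4.000·sin(180°/6) = 24.00 mm); Subtracting the remaining from the first: starting from the r=7.5 sphere, the 23×10.5 cube at (10, 13) misses the remaining region (no effect); the r=4 cylinder at (2.5, -4) partially overlaps it — only the 28.24 mm² overlap (of its 41.57 mm²) is removed, clipping the outline — boundary = 44.91 mm; the cone at (15, 8) contributes a regular 6-gon of circumradius 4.157 (interpolated between r1=7.5 and r2=4 at t=0.955) (perimeter = 2·6·4.157·sin(180°/6) = 24.94 mm); After the difference (first − rest): starting from the result so far, the cone at (15, 8) misses the remaining region (no effect) — boundary = 44.91 mm. So its perimeter = 44.91 mm. Layer 36 is larger (44.91 vs 8.02 mm).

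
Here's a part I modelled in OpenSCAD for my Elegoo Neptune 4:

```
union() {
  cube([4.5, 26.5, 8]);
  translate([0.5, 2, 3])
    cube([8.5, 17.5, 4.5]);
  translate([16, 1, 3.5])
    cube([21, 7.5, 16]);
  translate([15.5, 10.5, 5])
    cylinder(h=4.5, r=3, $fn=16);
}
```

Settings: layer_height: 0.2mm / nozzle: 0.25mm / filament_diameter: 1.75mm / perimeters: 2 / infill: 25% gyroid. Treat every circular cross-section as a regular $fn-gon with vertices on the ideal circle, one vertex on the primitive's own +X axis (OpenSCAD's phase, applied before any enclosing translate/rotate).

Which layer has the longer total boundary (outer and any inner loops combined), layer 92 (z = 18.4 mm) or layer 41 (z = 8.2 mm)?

Layer 92 (z = 18.4): the cube is not intersected at this z (z outside [0, 8]); the cube at (0.5, 2) is absent (z outside [3, 7.5]); the cube at (16, 1) (footprint 21×7.5) is included at this height (perimeter 57.00 mm); the cylinder at (15.5, 10.5) is not intersected at this z (z outside [5, 9.5]); Combining (union): only the 21×7.5 cube at (16, 1) is present, so the union is just that shape — boundary = 57.00 mm. So its perimeter = 57.00 mm. Layer 41 (z = 8.2): the cube is absent (z outside [0, 8]); the cube at (0.5, 2) is not intersected at this z (z outside [3, 7.5]); the cube at (16, 1) is present — its section is the full 21×7.5 rectangle (perimeter 57.00 mm); the cylinder at (15.5, 10.5): section is a regular 16-gon, circumradius r=3 (perimeter = 2·16·3.000·sin(180°/16) = 18.73 mm); Merging all regions: the regions partially overlap (shared area 0.98 mm²), so the edge portions inside another operand are dropped and the merged outline is re-measured after clipping — boundary = 71.15 mm. So its perimeter = 71.15 mm. Layer 41 is larger (71.15 vs 57.00 mm).

layer 41 (z = 8.2 mm)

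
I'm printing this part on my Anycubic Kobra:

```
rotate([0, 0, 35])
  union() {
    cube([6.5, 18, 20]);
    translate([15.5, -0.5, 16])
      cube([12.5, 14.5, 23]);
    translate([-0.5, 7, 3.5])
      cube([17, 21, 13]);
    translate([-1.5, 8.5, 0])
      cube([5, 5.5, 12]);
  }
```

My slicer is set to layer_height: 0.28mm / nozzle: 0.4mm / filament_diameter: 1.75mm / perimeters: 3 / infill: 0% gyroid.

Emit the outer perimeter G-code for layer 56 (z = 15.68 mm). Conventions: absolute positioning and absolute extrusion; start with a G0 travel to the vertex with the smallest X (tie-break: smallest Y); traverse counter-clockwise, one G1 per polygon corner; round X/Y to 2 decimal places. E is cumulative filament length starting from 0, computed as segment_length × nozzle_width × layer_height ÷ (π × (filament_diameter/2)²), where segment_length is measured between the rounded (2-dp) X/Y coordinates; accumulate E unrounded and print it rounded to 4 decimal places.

G0 X-16.47 Y22.65 Z15.68
G1 X-4.42 Y5.45 E0.9779
G1 X-4.02 Y5.73 E1.0006
G1 X0.00 Y0.00 E1.3266
G1 X5.32 Y3.73 E1.6291
G1 X1.31 Y9.46 E1.9548
G1 X9.50 Y15.20 E2.4205
G1 X-2.54 Y32.40 E3.3981
G1 X-16.47 Y22.65 E4.1898

At z = 15.68 mm: the cube (footprint 6.5×18) is included at this height; the cube at (15.5, -0.5) does not reach this height (z outside [16, 39]); the cube at (-0.5, 7) (footprint 17×21) is included at this height; the cube at (-1.5, 8.5) does not reach this height (z outside [0, 12]); Merging all regions: the regions partially overlap (shared area 71.50 mm²), so overlapping operands fuse into one piece — 1 connected region; (rotated 35° about Z; rotation is an isometry so areas/perimeters/island counts are preserved). The outline is a single polygon with 8 vertices. Extrusion per mm of travel: 0.4 × 0.28 / (π × 0.875²) = 0.046564. Accumulating E over each segment gives final E = 4.1898.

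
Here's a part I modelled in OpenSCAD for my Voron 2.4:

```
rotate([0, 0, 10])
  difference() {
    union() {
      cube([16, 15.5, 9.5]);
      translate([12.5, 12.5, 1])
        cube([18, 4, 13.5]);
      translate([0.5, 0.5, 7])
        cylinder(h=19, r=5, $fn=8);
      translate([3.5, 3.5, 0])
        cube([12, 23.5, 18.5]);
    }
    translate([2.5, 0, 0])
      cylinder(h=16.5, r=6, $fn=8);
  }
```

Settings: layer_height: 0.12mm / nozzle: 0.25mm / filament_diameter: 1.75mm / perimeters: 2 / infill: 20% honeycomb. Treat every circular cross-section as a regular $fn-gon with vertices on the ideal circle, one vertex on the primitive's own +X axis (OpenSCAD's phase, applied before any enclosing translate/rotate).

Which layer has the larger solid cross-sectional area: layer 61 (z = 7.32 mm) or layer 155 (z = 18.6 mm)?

layer 61 (z = 7.32 mm)

Layer 61 (z = 7.32): the cube is present — its section is the full 16×15.5 rectangle (area 248.00 mm²); the 18×4 cube at (12.5, 12.5) contributes its full rectangle (area 72.00 mm²); the r=5 cylinder at (0.5, 0.5) contributes a regular 8-gon of circumradius 5 (area = (8/2)·5.000²·sin(360°/8) = 70.71 mm²); the cube at (3.5, 3.5) (footprint 12×23.5) is included at this height (area 282.00 mm²); Taking the union: the regions partially overlap — summed areas 672.71 mm² minus the doubly-counted overlap 180.32 mm² gives 492.39 mm² — area = 492.39 mm²; the r=6 cylinder at (2.5, 0) gives a regular 8-gon of circumradius 6 (constant along its height) (area = (8/2)·6.000²·sin(360°/8) = 101.82 mm²); Taking the first minus the rest: starting from that combined region (492.39 mm²), the r=6 cylinder at (2.5, 0) partially overlaps it — only the 78.81 mm² overlap (of its 101.82 mm²) is removed, clipping the outline — area = 413.58 mm²; (whole slice rotated 10° about Z — lengths, areas and connectivity unchanged). So its area = 413.58 mm². Layer 155 (z = 18.6): the cube does not reach this height (z outside [0, 9.5]); the cube at (12.5, 12.5) does not reach this height (z outside [1, 14.5]); the r=5 cylinder at (0.5, 0.5) contributes a regular 8-gon of circumradius 5 (area = (8/2)·5.000²·sin(360°/8) = 70.71 mm²); the cube at (3.5, 3.5) is absent (z outside [0, 18.5]); Combining (union): only the r=5 cylinder at (0.5, 0.5) is present, so the union is just that shape — area = 70.71 mm²; the cylinder at (2.5, 0) is absent (z outside [0, 16.5]); Subtracting the remaining from the first: none of the subtracted shapes is present at this height, so that combined region is unchanged — area = 70.71 mm²; (whole slice rotated 10° about Z — lengths, areas and connectivity unchanged). So its area = 70.71 mm². Layer 61 is larger (413.58 vs 70.71 mm²).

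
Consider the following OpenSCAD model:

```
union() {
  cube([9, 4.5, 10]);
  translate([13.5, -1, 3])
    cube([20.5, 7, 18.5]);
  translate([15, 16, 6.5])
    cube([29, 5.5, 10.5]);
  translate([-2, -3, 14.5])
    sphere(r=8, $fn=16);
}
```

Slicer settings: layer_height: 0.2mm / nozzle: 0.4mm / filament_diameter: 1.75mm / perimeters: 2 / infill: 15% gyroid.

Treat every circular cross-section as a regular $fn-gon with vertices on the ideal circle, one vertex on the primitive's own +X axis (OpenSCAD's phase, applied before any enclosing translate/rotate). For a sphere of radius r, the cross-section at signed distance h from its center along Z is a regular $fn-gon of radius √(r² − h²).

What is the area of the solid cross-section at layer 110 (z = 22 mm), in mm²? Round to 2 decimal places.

At z = 22 mm: the cube is absent (z outside [0, 10]); the cube at (13.5, -1) does not reach this height (z outside [3, 21.5]); the cube at (15, 16) is absent (z outside [6.5, 17]); the r=8 sphere at (-2, -3) contributes a regular 16-gon of circumradius √(8²−7.5²) = 2.784 (area = (16/2)·2.784²·sin(360°/16) = 23.73 mm²); Merging all regions: only the r=8 sphere at (-2, -3) is present, so the union is just that shape — area = 23.73 mm². Overall, the cross-section is a single solid region. Net area = 23.73 mm².

23.73 mm²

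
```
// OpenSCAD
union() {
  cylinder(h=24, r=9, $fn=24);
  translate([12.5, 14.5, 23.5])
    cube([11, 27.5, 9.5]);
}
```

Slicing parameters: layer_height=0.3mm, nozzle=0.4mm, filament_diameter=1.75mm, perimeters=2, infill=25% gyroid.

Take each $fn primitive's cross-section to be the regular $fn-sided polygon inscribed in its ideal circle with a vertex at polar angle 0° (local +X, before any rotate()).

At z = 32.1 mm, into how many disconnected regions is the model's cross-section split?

1

At z = 32.1 mm: the cylinder is not intersected at this z (z outside [0, 24]); the 11×27.5 cube at (12.5, 14.5) contributes its full rectangle; Taking the union: only the 11×27.5 cube at (12.5, 14.5) is present, so the union is just that shape — 1 connected region. The result has 1 disconnected region.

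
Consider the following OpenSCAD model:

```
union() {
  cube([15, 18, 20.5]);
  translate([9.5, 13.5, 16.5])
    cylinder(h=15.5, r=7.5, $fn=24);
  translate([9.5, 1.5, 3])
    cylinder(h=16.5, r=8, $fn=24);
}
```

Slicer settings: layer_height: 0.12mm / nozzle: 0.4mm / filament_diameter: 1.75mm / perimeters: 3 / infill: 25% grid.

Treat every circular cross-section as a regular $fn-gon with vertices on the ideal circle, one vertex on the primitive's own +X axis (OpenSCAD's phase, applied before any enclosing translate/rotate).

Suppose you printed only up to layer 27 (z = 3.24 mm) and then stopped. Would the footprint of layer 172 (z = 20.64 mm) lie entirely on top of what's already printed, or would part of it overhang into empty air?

part overhangs

Compare the two slices. At z = 3.24: the cube (footprint 15×18) is included at this height (area 270.00 mm²); the cylinder at (9.5, 13.5) is absent (z outside [16.5, 32]); the cylinder at (9.5, 1.5): section is a regular 24-gon, circumradius r=8 (area = (24/2)·8.000²·sin(360°/24) = 198.77 mm²); Taking the union: the regions partially overlap — summed areas 468.77 mm² minus the doubly-counted overlap 109.75 mm² gives 359.03 mm² — area = 359.03 mm². At z = 20.64: the cube is not intersected at this z (z outside [0, 20.5]); the r=7.5 cylinder at (9.5, 13.5) contributes a regular 24-gon of circumradius 7.5 (area = (24/2)·7.500²·sin(360°/24) = 174.70 mm²); the cylinder at (9.5, 1.5) does not reach this height (z outside [3, 19.5]); Merging all regions: only the r=7.5 cylinder at (9.5, 13.5) is present, so the union is just that shape — area = 174.70 mm². Checking containment: at z = 20.64 the cross-section extends beyond the z = 3.24 cross-section by about 37.97 mm².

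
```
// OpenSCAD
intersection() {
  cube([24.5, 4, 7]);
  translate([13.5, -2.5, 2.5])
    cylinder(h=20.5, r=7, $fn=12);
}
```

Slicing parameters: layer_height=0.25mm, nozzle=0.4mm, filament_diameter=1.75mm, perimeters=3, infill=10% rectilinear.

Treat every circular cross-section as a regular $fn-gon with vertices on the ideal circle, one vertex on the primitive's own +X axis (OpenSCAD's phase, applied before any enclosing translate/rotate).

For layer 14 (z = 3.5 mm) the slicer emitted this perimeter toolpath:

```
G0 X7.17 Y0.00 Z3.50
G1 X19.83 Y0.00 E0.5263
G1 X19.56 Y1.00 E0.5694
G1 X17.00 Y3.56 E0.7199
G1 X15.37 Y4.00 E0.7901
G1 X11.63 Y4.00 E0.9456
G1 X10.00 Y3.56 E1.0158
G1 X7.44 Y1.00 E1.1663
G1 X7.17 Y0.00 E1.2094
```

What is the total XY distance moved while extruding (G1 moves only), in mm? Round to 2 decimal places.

Sum the Euclidean lengths of each G1 segment: total = 29.09 mm.

29.09 mm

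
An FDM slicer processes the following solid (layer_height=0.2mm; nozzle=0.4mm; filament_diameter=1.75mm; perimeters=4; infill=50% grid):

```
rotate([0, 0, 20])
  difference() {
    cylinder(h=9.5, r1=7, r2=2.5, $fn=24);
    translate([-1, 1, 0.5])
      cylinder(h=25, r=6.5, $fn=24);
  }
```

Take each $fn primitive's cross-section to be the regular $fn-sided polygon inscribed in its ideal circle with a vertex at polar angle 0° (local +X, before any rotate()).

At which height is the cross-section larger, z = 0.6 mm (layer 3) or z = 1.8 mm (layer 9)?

Layer 3 (z = 0.6): the cone: at t=0.063 of its height the radius interpolates to r₁+(r₂−r₁)t = 6.716, giving a regular 24-gon of that circumradius (area = (24/2)·6.716²·sin(360°/24) = 140.08 mm²); the r=6.5 cylinder at (-1, 1) gives a regular 24-gon of circumradius 6.5 (constant along its height) (area = (24/2)·6.500²·sin(360°/24) = 131.22 mm²); Taking the first minus the rest: starting from the cone (140.08 mm²), the r=6.5 cylinder at (-1, 1) partially overlaps it — only the 116.90 mm² overlap (of its 131.22 mm²) is removed, clipping the outline — area = 23.18 mm²; (rotated 20° about Z; rotation is an isometry so areas/perimeters/island counts are preserved). So its area = 23.18 mm². Layer 9 (z = 1.8): the cone: at t=0.189 of its height the radius interpolates to r₁+(r₂−r₁)t = 6.147, giving a regular 24-gon of that circumradius (area = (24/2)·6.147²·sin(360°/24) = 117.37 mm²); the r=6.5 cylinder at (-1, 1) contributes a regular 24-gon of circumradius 6.5 (area = (24/2)·6.500²·sin(360°/24) = 131.22 mm²); Taking the first minus the rest: starting from the cone (117.37 mm²), the r=6.5 cylinder at (-1, 1) partially overlaps it — only the 105.99 mm² overlap (of its 131.22 mm²) is removed, clipping the outline — area = 11.38 mm²; (whole slice rotated 20° about Z — lengths, areas and connectivity unchanged). So its area = 11.38 mm². Layer 3 is larger (23.18 vs 11.38 mm²).

layer 3 (z = 0.6 mm)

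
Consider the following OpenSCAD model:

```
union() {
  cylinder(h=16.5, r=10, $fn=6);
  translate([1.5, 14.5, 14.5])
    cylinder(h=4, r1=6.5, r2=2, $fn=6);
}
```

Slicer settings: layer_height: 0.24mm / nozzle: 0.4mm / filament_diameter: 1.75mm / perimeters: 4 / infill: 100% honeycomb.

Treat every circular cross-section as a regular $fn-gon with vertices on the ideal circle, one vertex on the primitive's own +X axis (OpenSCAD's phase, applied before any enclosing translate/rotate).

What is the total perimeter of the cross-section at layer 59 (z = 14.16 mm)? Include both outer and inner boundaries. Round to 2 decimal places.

60.00 mm

At z = 14.16 mm: the r=10 cylinder gives a regular 6-gon of circumradius 10 (constant along its height) (perimeter = 2·6·10.000·sin(180°/6) = 60.00 mm); the cone at (1.5, 14.5) does not reach this height (z outside [14.5, 18.5]); Merging all regions: only the r=10 cylinder is present, so the union is just that shape — boundary = 60.00 mm. Overall, the cross-section is a single solid region. Total boundary length (outer) = 60.00 mm.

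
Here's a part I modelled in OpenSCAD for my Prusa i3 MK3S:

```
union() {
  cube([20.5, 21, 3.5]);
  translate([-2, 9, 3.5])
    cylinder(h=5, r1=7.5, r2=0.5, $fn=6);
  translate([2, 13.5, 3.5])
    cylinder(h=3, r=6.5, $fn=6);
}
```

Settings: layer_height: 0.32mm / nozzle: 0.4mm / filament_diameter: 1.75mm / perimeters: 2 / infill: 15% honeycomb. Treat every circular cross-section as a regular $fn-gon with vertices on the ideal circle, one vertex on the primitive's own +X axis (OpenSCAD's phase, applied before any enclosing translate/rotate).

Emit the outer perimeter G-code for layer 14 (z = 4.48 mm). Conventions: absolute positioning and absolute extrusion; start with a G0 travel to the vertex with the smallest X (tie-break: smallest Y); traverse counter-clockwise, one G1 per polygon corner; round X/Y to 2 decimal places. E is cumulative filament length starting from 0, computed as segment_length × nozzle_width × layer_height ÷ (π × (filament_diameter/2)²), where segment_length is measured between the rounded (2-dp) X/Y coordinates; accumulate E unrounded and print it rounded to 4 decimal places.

At z = 4.48 mm: the cube does not reach this height (z outside [0, 3.5]); the cone at (-2, 9) (r1=7.5→r2=0.5) has section circumradius 6.128 here — a regular 6-gon; the r=6.5 cylinder at (2, 13.5) contributes a regular 6-gon of circumradius 6.5; Combining (union): the regions partially overlap (shared area 37.70 mm²), so overlapping operands fuse into one piece — 1 connected region. The outline is a single polygon with 10 vertices. Extrusion per mm of travel: 0.4 × 0.32 / (π × 0.875²) = 0.053216. Accumulating E over each segment gives final E = 2.7184.

G0 X-8.13 Y9.00 Z4.48
G1 X-5.06 Y3.69 E0.3264
G1 X1.06 Y3.69 E0.6521
G1 X3.48 Y7.87 E0.9091
G1 X5.25 Y7.87 E1.0033
G1 X8.50 Y13.50 E1.3493
G1 X5.25 Y19.13 E1.6952
G1 X-1.25 Y19.13 E2.0411
G1 X-4.03 Y14.31 E2.3372
G1 X-5.06 Y14.31 E2.3920
G1 X-8.13 Y9.00 E2.7184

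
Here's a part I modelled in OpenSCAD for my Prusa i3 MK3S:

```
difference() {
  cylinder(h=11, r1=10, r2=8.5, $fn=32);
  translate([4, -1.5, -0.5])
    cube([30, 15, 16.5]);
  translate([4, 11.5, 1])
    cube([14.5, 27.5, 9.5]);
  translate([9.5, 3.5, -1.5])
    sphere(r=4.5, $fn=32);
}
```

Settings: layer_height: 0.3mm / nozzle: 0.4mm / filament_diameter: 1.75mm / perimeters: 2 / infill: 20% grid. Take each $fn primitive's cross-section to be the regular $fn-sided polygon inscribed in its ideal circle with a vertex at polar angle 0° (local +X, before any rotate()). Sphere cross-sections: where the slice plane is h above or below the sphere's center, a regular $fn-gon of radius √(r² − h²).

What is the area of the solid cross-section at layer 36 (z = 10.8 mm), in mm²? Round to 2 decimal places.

At z = 10.8 mm: the cone (r1=10→r2=8.5) has section circumradius 8.527 here — a regular 32-gon (area = (32/2)·8.527²·sin(360°/32) = 226.97 mm²); the 30×15 cube at (4, -1.5) contributes its full rectangle (area 450.00 mm²); the cube at (4, 11.5) is not intersected at this z (z outside [1, 10.5]); the sphere at (9.5, 3.5) is absent (|z−center|=12.300 > r=4.5); After the difference (first − rest): starting from the cone (226.97 mm²), the 30×15 cube at (4, -1.5) partially overlaps it — only the 30.72 mm² overlap (of its 450.00 mm²) is removed, clipping the outline — area = 196.25 mm². Overall, the cross-section is a single solid region. Net area = 196.25 mm².

196.25 mm²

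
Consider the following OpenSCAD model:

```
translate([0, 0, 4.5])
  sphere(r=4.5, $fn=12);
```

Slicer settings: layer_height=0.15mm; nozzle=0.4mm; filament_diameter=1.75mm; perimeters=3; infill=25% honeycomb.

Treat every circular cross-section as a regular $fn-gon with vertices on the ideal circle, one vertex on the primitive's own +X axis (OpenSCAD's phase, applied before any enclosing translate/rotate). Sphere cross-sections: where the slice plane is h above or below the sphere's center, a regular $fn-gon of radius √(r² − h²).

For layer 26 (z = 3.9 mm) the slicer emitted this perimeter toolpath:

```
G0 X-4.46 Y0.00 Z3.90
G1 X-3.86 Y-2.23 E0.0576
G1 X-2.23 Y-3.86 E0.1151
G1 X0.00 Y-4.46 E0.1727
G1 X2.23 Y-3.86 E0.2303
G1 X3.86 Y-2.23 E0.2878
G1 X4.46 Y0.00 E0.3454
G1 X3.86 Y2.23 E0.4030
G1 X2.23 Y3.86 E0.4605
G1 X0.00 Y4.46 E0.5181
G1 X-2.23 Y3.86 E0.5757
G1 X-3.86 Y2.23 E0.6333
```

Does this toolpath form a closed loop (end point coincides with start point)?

Start point (G0): (-4.46, 0.00). End point (last G1): the path does not return to the start — open.

no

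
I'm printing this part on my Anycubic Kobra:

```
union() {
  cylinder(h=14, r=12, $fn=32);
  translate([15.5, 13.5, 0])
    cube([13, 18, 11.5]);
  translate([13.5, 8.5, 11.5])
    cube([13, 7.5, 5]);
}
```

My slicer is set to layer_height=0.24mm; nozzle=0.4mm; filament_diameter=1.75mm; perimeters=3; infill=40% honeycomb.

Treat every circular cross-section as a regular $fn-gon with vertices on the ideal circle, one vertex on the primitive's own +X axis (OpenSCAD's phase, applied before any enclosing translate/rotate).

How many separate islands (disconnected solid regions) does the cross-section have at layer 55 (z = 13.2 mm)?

At z = 13.2 mm: the cylinder: section is a regular 32-gon, circumradius r=12; the cube at (15.5, 13.5) does not reach this height (z outside [0, 11.5]); the cube at (13.5, 8.5) is present — its section is the full 13×7.5 rectangle; Combining (union): the 2 present regions are separate (no shared area or edge), so areas and boundary lengths simply add and each stays a separate island — 2 connected regions. Overall, the cross-section has 2 separate islands. Island count = 2.

2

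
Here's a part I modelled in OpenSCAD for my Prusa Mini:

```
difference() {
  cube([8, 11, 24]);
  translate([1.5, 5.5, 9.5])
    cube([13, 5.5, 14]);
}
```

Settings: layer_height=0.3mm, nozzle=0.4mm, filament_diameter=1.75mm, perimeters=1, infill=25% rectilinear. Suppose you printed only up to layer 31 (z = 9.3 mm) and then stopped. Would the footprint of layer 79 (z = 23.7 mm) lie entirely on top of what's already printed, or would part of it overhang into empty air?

Compare the two slices. At z = 9.3: the 8×11 cube contributes its full rectangle (area 88.00 mm²); the cube at (1.5, 5.5) does not reach this height (z outside [9.5, 23.5]); After the difference (first − rest): none of the subtracted shapes is present at this height, so the 8×11 cube is unchanged — area = 88.00 mm². At z = 23.7: the 8×11 cube contributes its full rectangle (area 88.00 mm²); the cube at (1.5, 5.5) is not intersected at this z (z outside [9.5, 23.5]); Subtracting the remaining from the first: none of the subtracted shapes is present at this height, so the 8×11 cube is unchanged — area = 88.00 mm². Checking containment: the cross-section at z = 23.7 is a subset of the cross-section at z = 9.3.

entirely on top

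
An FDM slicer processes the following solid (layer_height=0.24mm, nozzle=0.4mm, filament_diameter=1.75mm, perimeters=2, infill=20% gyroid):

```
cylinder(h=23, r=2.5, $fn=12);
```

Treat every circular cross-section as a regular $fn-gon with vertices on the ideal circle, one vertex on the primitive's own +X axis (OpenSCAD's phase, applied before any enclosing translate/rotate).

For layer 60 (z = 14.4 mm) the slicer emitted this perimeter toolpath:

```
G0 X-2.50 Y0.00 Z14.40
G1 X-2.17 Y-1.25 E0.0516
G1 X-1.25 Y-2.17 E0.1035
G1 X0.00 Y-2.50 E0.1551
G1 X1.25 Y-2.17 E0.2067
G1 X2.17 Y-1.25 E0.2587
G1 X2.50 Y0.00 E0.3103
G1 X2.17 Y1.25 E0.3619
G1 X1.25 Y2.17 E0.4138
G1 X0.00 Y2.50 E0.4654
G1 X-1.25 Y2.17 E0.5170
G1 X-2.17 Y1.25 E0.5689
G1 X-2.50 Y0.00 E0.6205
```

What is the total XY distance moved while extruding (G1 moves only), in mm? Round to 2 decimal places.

15.55 mm

Sum the Euclidean lengths of each G1 segment: total = 15.55 mm.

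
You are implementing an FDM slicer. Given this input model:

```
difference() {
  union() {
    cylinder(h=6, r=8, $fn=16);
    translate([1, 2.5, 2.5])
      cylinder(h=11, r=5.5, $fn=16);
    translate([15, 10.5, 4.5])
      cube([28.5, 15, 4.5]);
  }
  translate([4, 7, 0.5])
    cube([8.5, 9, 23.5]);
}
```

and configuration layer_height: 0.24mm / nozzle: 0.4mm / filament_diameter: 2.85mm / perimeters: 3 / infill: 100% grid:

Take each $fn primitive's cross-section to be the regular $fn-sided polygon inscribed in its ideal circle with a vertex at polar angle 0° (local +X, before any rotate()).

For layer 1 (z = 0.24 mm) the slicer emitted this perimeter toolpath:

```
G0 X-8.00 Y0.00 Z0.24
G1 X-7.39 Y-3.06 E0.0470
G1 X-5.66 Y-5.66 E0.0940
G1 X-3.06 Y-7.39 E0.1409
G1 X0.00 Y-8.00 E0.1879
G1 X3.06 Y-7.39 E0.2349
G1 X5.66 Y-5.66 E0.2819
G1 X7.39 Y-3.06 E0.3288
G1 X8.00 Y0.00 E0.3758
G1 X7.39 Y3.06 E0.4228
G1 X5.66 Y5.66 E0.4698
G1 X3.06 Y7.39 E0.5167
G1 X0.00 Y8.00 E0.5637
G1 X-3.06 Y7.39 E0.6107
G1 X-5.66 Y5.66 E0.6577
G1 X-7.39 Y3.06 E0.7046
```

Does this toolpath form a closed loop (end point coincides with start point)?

no

Start point (G0): (-8.00, 0.00). End point (last G1): the path does not return to the start — open.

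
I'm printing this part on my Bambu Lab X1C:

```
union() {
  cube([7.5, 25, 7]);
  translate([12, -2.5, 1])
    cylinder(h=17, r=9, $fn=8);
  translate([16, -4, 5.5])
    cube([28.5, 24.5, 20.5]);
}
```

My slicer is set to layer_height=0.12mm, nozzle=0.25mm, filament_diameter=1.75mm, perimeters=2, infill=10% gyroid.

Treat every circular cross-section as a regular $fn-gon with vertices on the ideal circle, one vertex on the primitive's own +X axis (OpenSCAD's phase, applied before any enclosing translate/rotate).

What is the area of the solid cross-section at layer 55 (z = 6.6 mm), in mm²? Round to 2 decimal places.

At z = 6.6 mm: the cube (footprint 7.5×25) is included at this height (area 187.50 mm²); the cylinder at (12, -2.5): section is a regular 8-gon, circumradius r=9 (area = (8/2)·9.000²·sin(360°/8) = 229.10 mm²); the cube at (16, -4) is present — its section is the full 28.5×24.5 rectangle (area 698.25 mm²); Taking the union: the regions partially overlap — summed areas 1114.85 mm² minus the doubly-counted overlap 42.64 mm² gives 1072.22 mm² — area = 1072.22 mm². Overall, the cross-section is a single solid region. Net area = 1072.22 mm².

1072.22 mm²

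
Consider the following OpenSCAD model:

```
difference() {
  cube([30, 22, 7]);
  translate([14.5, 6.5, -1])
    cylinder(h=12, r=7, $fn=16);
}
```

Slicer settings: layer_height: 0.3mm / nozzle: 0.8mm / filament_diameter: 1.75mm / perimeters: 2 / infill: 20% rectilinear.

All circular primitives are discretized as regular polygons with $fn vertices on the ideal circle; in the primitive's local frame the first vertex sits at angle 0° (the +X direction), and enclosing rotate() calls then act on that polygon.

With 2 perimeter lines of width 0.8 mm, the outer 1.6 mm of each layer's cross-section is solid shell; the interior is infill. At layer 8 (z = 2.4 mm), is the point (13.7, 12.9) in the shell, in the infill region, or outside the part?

outside

At z = 2.4 mm: the cube is present — its section is the full 30×22 rectangle; the cylinder at (14.5, 6.5): section is a regular 16-gon, circumradius r=7; After the difference (first − rest): starting from the 30×22 cube, the r=7 cylinder at (14.5, 6.5) partially overlaps it — only the 148.76 mm² overlap (of its 150.01 mm²) is removed, clipping the outline — 1 connected region. Overall, the cross-section is a single solid region. The nearest boundary edge runs (14.50, 13.50)→(11.82, 12.97); distance from the point to it = 0.43 mm. The point is not inside any of the regions above, so it lies outside the cross-section (0.43 mm from the nearest boundary).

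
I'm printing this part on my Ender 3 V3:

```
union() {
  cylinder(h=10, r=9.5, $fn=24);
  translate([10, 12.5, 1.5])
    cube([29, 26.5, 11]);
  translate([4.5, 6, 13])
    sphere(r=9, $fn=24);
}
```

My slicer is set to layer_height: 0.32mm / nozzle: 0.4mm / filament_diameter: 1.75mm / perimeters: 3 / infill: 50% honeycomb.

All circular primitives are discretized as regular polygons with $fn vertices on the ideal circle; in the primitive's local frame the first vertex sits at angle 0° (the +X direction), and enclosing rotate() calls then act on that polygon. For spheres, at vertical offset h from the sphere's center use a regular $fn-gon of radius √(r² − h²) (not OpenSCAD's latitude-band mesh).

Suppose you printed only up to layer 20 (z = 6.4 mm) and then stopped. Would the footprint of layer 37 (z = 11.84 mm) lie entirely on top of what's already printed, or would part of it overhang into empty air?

Compare the two slices. At z = 6.4: the cylinder: section is a regular 24-gon, circumradius r=9.5 (area = (24/2)·9.500²·sin(360°/24) = 280.30 mm²); the cube at (10, 12.5) (footprint 29×26.5) is included at this height (area 768.50 mm²); the r=9 sphere at (4.5, 6) slices to a regular 24-gon of circumradius 6.119 (√(r²−h²) with h=6.6 from center) (area = (24/2)·6.119²·sin(360°/24) = 116.28 mm²); Merging all regions: the regions partially overlap — summed areas 1165.08 mm² minus the doubly-counted overlap 73.32 mm² gives 1091.77 mm² — area = 1091.77 mm². At z = 11.84: the cylinder is not intersected at this z (z outside [0, 10]); the 29×26.5 cube at (10, 12.5) contributes its full rectangle (area 768.50 mm²); the r=9 sphere at (4.5, 6) slices to a regular 24-gon of circumradius 8.925 (√(r²−h²) with h=1.16 from center) (area = (24/2)·8.925²·sin(360°/24) = 247.39 mm²); Combining (union): the regions partially overlap — summed areas 1015.89 mm² minus the doubly-counted overlap 0.12 mm² gives 1015.77 mm² — area = 1015.77 mm². Checking containment: at z = 11.84 the cross-section extends beyond the z = 6.4 cross-section by about 74.34 mm².

part overhangs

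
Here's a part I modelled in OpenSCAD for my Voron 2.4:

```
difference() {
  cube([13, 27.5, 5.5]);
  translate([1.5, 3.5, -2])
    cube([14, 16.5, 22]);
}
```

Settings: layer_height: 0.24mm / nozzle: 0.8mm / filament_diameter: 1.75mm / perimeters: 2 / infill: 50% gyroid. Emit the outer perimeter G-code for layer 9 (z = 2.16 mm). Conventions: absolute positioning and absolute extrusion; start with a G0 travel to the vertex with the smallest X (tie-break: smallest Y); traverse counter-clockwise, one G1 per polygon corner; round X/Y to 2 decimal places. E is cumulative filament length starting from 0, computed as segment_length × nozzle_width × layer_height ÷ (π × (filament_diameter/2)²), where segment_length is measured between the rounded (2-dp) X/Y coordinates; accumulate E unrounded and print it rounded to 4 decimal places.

G0 X0.00 Y0.00 Z2.16
G1 X13.00 Y0.00 E1.0377
G1 X13.00 Y3.50 E1.3171
G1 X1.50 Y3.50 E2.2351
G1 X1.50 Y20.00 E3.5522
G1 X13.00 Y20.00 E4.4702
G1 X13.00 Y27.50 E5.0688
G1 X0.00 Y27.50 E6.1066
G1 X0.00 Y0.00 E8.3017

At z = 2.16 mm: the cube (footprint 13×27.5) is included at this height; the cube at (1.5, 3.5) (footprint 14×16.5) is included at this height; After the difference (first − rest): starting from the 13×27.5 cube, the 14×16.5 cube at (1.5, 3.5) partially overlaps it — only the 189.75 mm² overlap (of its 231.00 mm²) is removed, clipping the outline — 1 connected region. The outline is a single polygon with 8 vertices. Extrusion per mm of travel: 0.8 × 0.24 / (π × 0.875²) = 0.079824. Accumulating E over each segment gives final E = 8.3017.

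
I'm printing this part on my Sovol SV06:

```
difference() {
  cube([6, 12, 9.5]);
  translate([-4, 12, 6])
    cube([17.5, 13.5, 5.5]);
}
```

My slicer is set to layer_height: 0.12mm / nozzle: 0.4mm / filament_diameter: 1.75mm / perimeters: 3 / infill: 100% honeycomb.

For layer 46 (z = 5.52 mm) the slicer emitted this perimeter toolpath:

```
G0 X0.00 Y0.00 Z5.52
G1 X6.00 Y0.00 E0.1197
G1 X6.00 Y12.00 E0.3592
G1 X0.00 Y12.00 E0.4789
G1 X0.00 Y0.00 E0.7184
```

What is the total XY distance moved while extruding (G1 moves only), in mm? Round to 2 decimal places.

36.00 mm

Sum the Euclidean lengths of each G1 segment: total = 36.00 mm.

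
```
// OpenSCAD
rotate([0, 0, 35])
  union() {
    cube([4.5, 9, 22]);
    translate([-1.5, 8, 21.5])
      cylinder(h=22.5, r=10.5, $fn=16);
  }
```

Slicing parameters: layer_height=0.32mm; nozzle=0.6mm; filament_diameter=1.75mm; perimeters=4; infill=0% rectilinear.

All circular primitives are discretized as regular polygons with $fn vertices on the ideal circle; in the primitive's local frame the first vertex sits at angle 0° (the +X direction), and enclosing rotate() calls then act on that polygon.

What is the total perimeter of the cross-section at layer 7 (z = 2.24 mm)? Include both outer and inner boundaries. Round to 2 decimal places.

27.00 mm

At z = 2.24 mm: the cube (footprint 4.5×9) is included at this height (perimeter 27.00 mm); the cylinder at (-1.5, 8) does not reach this height (z outside [21.5, 44]); Combining (union): only the 4.5×9 cube is present, so the union is just that shape — boundary = 27.00 mm; (whole slice rotated 35° about Z — lengths, areas and connectivity unchanged). Overall, the cross-section is a single solid region. Total boundary length (outer) = 27.00 mm.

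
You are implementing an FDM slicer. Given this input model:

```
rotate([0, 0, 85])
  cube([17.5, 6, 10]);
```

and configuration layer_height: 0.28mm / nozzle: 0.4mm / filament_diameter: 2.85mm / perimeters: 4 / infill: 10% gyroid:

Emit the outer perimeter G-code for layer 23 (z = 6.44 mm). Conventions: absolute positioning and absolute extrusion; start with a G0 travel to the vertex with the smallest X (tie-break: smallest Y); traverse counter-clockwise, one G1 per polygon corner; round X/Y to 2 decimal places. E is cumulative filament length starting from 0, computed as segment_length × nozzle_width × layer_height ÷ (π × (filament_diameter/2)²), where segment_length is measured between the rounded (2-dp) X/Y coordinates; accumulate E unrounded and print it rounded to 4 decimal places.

At z = 6.44 mm: the cube is present — its section is the full 17.5×6 rectangle; (whole slice rotated 85° about Z — lengths, areas and connectivity unchanged). The outline is a single polygon with 4 vertices. Extrusion per mm of travel: 0.4 × 0.28 / (π × 1.425²) = 0.017557. Accumulating E over each segment gives final E = 0.8253.

G0 X-5.98 Y0.52 Z6.44
G1 X0.00 Y0.00 E0.1054
G1 X1.53 Y17.43 E0.4126
G1 X-4.45 Y17.96 E0.5180
G1 X-5.98 Y0.52 E0.8253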